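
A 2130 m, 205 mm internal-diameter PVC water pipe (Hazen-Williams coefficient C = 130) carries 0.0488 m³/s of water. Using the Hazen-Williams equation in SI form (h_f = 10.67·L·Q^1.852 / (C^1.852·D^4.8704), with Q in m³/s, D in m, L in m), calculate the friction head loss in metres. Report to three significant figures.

h_f = 10.67·2130·0.0488^1.852 / (130^1.852·0.205^4.8704) = 23.15 m

h_f ≈ 23.1 m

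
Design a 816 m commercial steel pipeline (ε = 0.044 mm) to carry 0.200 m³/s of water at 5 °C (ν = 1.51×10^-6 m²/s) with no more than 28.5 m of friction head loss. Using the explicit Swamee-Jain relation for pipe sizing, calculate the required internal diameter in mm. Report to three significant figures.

Swamee-Jain (Type III): D = 0.66·[ε^1.25·(LQ²/(gh_f))^4.75 + ν·Q^9.4·(L/(gh_f))^5.2]^0.04
LQ²/(gh_f) = 0.1167; L/(gh_f) = 2.919
Term 1 = ε^1.25·(…)^4.75 = 1.33×10^-10; Term 2 = ν·Q^9.4·(…)^5.2 = 1.07×10^-10
D = 0.66·(1.33×10^-10 + 1.07×10^-10)^0.04 = 0.2721 m = 272 mm
Check: V = 3.44 m/s, Re = 6.20×10^5, f = 0.01485, h_f = 26.9 m ≈ 28.5 m ✓

D ≈ 272 mm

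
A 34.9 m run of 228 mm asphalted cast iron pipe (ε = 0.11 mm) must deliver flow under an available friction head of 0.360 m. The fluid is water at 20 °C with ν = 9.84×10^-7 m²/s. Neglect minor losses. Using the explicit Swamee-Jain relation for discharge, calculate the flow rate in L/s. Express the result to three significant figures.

Swamee-Jain (Type II): Q = -0.965·√(gD⁵h_f/L)·ln[ε/(3.7D) + √(3.17ν²L/(gD³h_f))]
√(gD⁵h_f/L) = √(9.81·0.228⁵·0.360/34.9) = 0.007896
ε/(3.7D) = 1.30×10^-4; √(3.17ν²L/(gD³h_f)) = 5.06×10^-5
Q = -0.965·0.007896·ln(1.810×10^-4) = 0.06566 m³/s
Check: V = 1.61 m/s, Re = 3.73×10^5, f = 0.01796, h_f = 0.362 m ≈ 0.360 m ✓

Q ≈ 65.7 L/s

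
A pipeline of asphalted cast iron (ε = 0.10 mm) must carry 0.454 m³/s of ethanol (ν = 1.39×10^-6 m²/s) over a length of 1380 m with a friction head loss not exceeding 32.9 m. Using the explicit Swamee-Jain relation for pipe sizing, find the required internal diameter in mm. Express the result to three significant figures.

D ≈ 411 mm

Swamee-Jain (Type III): D = 0.66·[ε^1.25·(LQ²/(gh_f))^4.75 + ν·Q^9.4·(L/(gh_f))^5.2]^0.04
LQ²/(gh_f) = 0.8813; L/(gh_f) = 4.276
Term 1 = ε^1.25·(…)^4.75 = 5.49×10^-6; Term 2 = ν·Q^9.4·(…)^5.2 = 1.59×10^-6
D = 0.66·(5.49×10^-6 + 1.59×10^-6)^0.04 = 0.4107 m = 411 mm
Check: V = 3.43 m/s, Re = 1.01×10^6, f = 0.01521, h_f = 30.6 m ≈ 32.9 m ✓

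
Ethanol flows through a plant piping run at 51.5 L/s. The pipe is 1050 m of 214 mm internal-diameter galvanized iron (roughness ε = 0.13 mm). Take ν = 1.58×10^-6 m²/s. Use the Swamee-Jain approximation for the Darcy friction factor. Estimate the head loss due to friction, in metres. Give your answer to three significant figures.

h_f ≈ 10.0 m

V = 4Q/(πD²) = 4·0.0515/(π·0.214²) = 1.432 m/s
Re = VD/ν = 1.432·0.214/1.58×10^-6 = 1.94×10^5 → turbulent
ε/D = 0.13/214 = 6.07×10^-4
Swamee-Jain: f = 0.01953
h_f = f(L/D)V²/(2g) = 0.01953·(1050/0.214)·1.432²/(2·9.81) = 10.01 m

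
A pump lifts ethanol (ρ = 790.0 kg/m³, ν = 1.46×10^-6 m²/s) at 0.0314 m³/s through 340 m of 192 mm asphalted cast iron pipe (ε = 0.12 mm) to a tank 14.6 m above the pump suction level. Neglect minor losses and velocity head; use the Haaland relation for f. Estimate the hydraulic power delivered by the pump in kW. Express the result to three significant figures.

V = 4Q/(πD²) = 1.085 m/s; Re = 1.43×10^5; ε/D = 6.25×10^-4; f = 0.01983
h_f = f(L/D)V²/2g = 2.105 m
Total head H = z + h_f = 14.6 + 2.105 = 16.70 m
P_hyd = ρgQH = 790.0·9.81·0.0314·16.70 = 4.065 kW

P_hyd ≈ 4.07 kW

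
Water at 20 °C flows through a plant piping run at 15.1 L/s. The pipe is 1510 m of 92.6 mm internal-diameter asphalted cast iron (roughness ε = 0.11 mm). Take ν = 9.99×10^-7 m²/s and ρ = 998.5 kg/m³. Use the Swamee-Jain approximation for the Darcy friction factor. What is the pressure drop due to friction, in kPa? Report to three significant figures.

Δp ≈ 895 kPa

V = 4Q/(πD²) = 4·0.0151/(π·0.0926²) = 2.242 m/s
Re = VD/ν = 2.242·0.0926/9.99×10^-7 = 2.08×10^5 → turbulent
ε/D = 0.11/92.6 = 0.00119
Swamee-Jain: f = 0.02186
h_f = f(L/D)V²/(2g) = 0.02186·(1510/0.0926)·2.242²/(2·9.81) = 91.33 m
Δp = ρg·h_f = 998.5·9.81·91.33 = 894.6 kPa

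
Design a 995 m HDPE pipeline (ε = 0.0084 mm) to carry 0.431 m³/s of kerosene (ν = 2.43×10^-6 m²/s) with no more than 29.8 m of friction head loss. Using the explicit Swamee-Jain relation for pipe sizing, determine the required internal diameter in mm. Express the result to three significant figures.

D ≈ 371 mm

Swamee-Jain (Type III): D = 0.66·[ε^1.25·(LQ²/(gh_f))^4.75 + ν·Q^9.4·(L/(gh_f))^5.2]^0.04
LQ²/(gh_f) = 0.6323; L/(gh_f) = 3.404
Term 1 = ε^1.25·(…)^4.75 = 5.12×10^-8; Term 2 = ν·Q^9.4·(…)^5.2 = 5.20×10^-7
D = 0.66·(5.12×10^-8 + 5.20×10^-7)^0.04 = 0.3714 m = 371 mm
Check: V = 3.98 m/s, Re = 6.08×10^5, f = 0.01304, h_f = 28.2 m ≈ 29.8 m ✓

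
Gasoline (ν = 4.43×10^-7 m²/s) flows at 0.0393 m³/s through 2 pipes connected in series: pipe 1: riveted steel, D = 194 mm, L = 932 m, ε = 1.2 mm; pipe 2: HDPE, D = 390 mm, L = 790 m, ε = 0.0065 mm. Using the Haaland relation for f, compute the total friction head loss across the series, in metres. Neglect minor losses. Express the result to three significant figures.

H ≈ 14.3 m

Pipe 1: V = 1.330 m/s, Re = 5.82×10^5, ε/D = 0.00619, f = 0.03262, h_1 = f(L/D)V²/2g = 14.12 m
Pipe 2: V = 0.3290 m/s, Re = 2.90×10^5, ε/D = 1.67×10^-5, f = 0.01457, h_2 = f(L/D)V²/2g = 0.1628 m
Series → Q common, losses add: H = Σh = 14.28 m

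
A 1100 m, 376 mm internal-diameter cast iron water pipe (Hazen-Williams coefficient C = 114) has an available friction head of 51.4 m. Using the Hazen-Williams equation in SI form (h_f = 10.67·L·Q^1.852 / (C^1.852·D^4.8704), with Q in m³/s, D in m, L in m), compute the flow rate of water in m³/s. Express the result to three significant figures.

Rearranging: Q = [h_f·C^1.852·D^4.8704 / (10.67·L)]^(1/1.852)
Q = [51.4·114^1.852·0.376^4.8704 / (10.67·1100)]^0.540 = 0.4637 m³/s

Q ≈ 0.464 m³/s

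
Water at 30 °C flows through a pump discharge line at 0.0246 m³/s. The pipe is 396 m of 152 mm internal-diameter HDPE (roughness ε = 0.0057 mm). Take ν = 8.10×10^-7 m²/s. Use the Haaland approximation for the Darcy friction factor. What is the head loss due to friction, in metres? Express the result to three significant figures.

V = 4Q/(πD²) = 4·0.0246/(π·0.152²) = 1.356 m/s
Re = VD/ν = 1.356·0.152/8.10×10^-7 = 2.54×10^5 → turbulent
ε/D = 0.0057/152 = 3.75×10^-5
Haaland: f = 0.01509
h_f = f(L/D)V²/(2g) = 0.01509·(396/0.152)·1.356²/(2·9.81) = 3.682 m

h_f ≈ 3.68 m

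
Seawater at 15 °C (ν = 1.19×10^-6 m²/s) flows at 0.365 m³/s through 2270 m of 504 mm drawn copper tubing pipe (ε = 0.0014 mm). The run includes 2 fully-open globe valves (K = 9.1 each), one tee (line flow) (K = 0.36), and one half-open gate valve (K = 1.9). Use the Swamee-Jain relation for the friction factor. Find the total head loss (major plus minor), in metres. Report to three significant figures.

V = 4Q/(πD²) = 1.830 m/s; V²/2g = 0.1706 m
Re = 7.75×10^5, ε/D = 2.78×10^-6 → f = 0.01218 (Swamee-Jain)
Major: h_f = f(L/D)·V²/2g = 0.01218·4504·0.1706 = 9.360 m
Minor: ΣK = 20.5; h_m = ΣK·V²/2g = 3.491 m
Total H_L = 9.360 + 3.491 = 12.85 m

H_L ≈ 12.9 m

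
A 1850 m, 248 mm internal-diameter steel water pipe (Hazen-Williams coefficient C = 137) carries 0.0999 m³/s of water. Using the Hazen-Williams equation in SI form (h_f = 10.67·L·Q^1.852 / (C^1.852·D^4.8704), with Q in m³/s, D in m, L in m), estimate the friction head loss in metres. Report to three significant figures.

h_f = 10.67·1850·0.0999^1.852 / (137^1.852·0.248^4.8704) = 27.20 m

h_f ≈ 27.2 m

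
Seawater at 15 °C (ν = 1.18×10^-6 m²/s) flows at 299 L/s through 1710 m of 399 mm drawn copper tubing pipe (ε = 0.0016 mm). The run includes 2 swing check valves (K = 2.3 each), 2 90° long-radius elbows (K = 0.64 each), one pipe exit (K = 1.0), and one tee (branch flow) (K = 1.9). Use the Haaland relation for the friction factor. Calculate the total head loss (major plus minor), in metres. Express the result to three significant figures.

H_L ≈ 17.6 m

V = 4Q/(πD²) = 2.391 m/s; V²/2g = 0.2915 m
Re = 8.09×10^5, ε/D = 4.01×10^-6 → f = 0.01207 (Haaland)
Major: h_f = f(L/D)·V²/2g = 0.01207·4286·0.2915 = 15.08 m
Minor: ΣK = 8.78; h_m = ΣK·V²/2g = 2.559 m
Total H_L = 15.08 + 2.559 = 17.63 m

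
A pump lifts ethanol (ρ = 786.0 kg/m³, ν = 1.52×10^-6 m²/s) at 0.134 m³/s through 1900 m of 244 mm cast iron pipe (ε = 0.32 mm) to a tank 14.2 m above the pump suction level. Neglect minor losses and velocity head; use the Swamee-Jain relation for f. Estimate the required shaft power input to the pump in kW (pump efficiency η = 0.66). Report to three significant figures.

V = 4Q/(πD²) = 2.866 m/s; Re = 4.60×10^5; ε/D = 0.00131; f = 0.02166
h_f = f(L/D)V²/2g = 70.59 m
Total head H = z + h_f = 14.2 + 70.59 = 84.79 m
P_hyd = ρgQH = 786.0·9.81·0.134·84.79 = 87.61 kW
P_shaft = P_hyd/η = 87.61/0.66 = 132.7 kW

P_shaft ≈ 133 kW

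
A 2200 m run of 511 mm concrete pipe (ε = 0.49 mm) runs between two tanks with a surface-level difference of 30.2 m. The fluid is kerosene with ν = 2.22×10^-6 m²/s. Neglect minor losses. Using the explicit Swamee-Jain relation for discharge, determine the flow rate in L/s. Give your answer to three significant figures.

Swamee-Jain (Type II): Q = -0.965·√(gD⁵h_f/L)·ln[ε/(3.7D) + √(3.17ν²L/(gD³h_f))]
√(gD⁵h_f/L) = √(9.81·0.511⁵·30.2/2200) = 0.06850
ε/(3.7D) = 2.59×10^-4; √(3.17ν²L/(gD³h_f)) = 2.95×10^-5
Q = -0.965·0.06850·ln(2.886×10^-4) = 0.5387 m³/s
Check: V = 2.63 m/s, Re = 6.05×10^5, f = 0.02006, h_f = 30.4 m ≈ 30.2 m ✓

Q ≈ 539 L/s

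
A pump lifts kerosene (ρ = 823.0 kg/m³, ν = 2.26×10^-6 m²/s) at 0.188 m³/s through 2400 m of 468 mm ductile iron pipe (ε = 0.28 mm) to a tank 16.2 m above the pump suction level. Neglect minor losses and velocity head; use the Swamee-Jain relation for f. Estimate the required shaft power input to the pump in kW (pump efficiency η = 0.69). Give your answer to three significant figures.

P_shaft ≈ 48.9 kW

V = 4Q/(πD²) = 1.093 m/s; Re = 2.26×10^5; ε/D = 5.98×10^-4; f = 0.01924
h_f = f(L/D)V²/2g = 6.008 m
Total head H = z + h_f = 16.2 + 6.008 = 22.21 m
P_hyd = ρgQH = 823.0·9.81·0.188·22.21 = 33.71 kW
P_shaft = P_hyd/η = 33.71/0.69 = 48.85 kW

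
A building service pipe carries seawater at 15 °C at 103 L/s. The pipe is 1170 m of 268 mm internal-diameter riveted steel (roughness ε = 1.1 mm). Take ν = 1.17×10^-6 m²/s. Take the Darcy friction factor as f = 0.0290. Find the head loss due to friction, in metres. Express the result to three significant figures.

V = 4Q/(πD²) = 4·0.103/(π·0.268²) = 1.826 m/s
h_f = f(L/D)V²/(2g) = 0.02900·(1170/0.268)·1.826²/(2·9.81) = 21.51 m

h_f ≈ 21.5 m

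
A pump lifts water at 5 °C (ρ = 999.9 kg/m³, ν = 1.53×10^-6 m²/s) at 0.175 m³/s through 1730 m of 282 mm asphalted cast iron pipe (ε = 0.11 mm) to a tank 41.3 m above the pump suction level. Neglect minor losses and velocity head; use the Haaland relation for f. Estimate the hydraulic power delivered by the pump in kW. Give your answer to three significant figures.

V = 4Q/(πD²) = 2.802 m/s; Re = 5.16×10^5; ε/D = 3.90×10^-4; f = 0.01681
h_f = f(L/D)V²/2g = 41.26 m
Total head H = z + h_f = 41.3 + 41.26 = 82.56 m
P_hyd = ρgQH = 999.9·9.81·0.175·82.56 = 141.7 kW

P_hyd ≈ 142 kW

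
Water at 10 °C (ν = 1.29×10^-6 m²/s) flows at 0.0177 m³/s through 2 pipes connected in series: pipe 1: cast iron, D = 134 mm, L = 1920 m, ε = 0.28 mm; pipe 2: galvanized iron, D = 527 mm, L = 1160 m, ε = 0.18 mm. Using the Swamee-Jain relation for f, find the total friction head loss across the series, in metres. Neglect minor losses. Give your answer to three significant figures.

Pipe 1: V = 1.255 m/s, Re = 1.30×10^5, ε/D = 0.00209, f = 0.02519, h_1 = f(L/D)V²/2g = 28.98 m
Pipe 2: V = 0.08115 m/s, Re = 3.31×10^4, ε/D = 3.42×10^-4, f = 0.02389, h_2 = f(L/D)V²/2g = 0.01765 m
Series → Q common, losses add: H = Σh = 29.00 m

H ≈ 29.0 m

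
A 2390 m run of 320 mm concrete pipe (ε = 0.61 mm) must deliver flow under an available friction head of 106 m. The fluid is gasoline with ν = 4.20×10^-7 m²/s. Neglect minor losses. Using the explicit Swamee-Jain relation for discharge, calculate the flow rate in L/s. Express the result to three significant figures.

Q ≈ 279 L/s

Swamee-Jain (Type II): Q = -0.965·√(gD⁵h_f/L)·ln[ε/(3.7D) + √(3.17ν²L/(gD³h_f))]
√(gD⁵h_f/L) = √(9.81·0.320⁵·106/2390) = 0.03821
ε/(3.7D) = 5.15×10^-4; √(3.17ν²L/(gD³h_f)) = 6.26×10^-6
Q = -0.965·0.03821·ln(5.215×10^-4) = 0.2787 m³/s
Check: V = 3.47 m/s, Re = 2.64×10^6, f = 0.02324, h_f = 106 m ≈ 106 m ✓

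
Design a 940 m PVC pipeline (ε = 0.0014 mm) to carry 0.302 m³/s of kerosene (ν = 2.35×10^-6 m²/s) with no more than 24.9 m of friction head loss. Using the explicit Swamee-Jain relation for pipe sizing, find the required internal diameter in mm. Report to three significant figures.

D ≈ 332 mm

Swamee-Jain (Type III): D = 0.66·[ε^1.25·(LQ²/(gh_f))^4.75 + ν·Q^9.4·(L/(gh_f))^5.2]^0.04
LQ²/(gh_f) = 0.3510; L/(gh_f) = 3.848
Term 1 = ε^1.25·(…)^4.75 = 3.33×10^-10; Term 2 = ν·Q^9.4·(…)^5.2 = 3.36×10^-8
D = 0.66·(3.33×10^-10 + 3.36×10^-8)^0.04 = 0.3317 m = 332 mm
Check: V = 3.49 m/s, Re = 4.93×10^5, f = 0.01319, h_f = 23.3 m ≈ 24.9 m ✓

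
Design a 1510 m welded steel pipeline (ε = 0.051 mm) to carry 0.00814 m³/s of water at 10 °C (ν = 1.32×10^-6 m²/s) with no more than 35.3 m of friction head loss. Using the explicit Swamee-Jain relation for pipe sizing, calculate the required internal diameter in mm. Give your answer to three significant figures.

Swamee-Jain (Type III): D = 0.66·[ε^1.25·(LQ²/(gh_f))^4.75 + ν·Q^9.4·(L/(gh_f))^5.2]^0.04
LQ²/(gh_f) = 2.889×10^-4; L/(gh_f) = 4.360
Term 1 = ε^1.25·(…)^4.75 = 6.66×10^-23; Term 2 = ν·Q^9.4·(…)^5.2 = 6.40×10^-23
D = 0.66·(6.66×10^-23 + 6.40×10^-23)^0.04 = 0.08794 m = 87.9 mm
Check: V = 1.34 m/s, Re = 8.93×10^4, f = 0.02105, h_f = 33.1 m ≈ 35.3 m ✓

D ≈ 87.9 mm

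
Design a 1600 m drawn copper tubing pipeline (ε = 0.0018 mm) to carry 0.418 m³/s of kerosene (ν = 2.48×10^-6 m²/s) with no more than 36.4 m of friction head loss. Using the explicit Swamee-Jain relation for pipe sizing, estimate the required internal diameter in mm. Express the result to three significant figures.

D ≈ 388 mm

Swamee-Jain (Type III): D = 0.66·[ε^1.25·(LQ²/(gh_f))^4.75 + ν·Q^9.4·(L/(gh_f))^5.2]^0.04
LQ²/(gh_f) = 0.7829; L/(gh_f) = 4.481
Term 1 = ε^1.25·(…)^4.75 = 2.06×10^-8; Term 2 = ν·Q^9.4·(…)^5.2 = 1.66×10^-6
D = 0.66·(2.06×10^-8 + 1.66×10^-6)^0.04 = 0.3878 m = 388 mm
Check: V = 3.54 m/s, Re = 5.53×10^5, f = 0.01294, h_f = 34.1 m ≈ 36.4 m ✓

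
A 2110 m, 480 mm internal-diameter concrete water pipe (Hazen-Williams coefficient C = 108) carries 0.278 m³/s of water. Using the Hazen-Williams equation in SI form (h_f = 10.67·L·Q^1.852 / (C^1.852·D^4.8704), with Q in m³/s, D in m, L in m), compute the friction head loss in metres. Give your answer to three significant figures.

h_f ≈ 12.9 m

h_f = 10.67·2110·0.278^1.852 / (108^1.852·0.480^4.8704) = 12.86 m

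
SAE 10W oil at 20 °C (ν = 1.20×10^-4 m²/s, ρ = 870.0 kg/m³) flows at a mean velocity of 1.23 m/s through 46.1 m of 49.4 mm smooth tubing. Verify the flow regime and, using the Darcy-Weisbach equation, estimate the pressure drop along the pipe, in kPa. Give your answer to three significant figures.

Re = VD/ν = 1.23·0.04940/1.20×10^-4 = 506 → laminar (Re < 2300)
f = 64/Re = 0.1264
h_f = f(L/D)V²/(2g) = 0.1264·(46.1/0.04940)·1.23²/(2·9.81) = 9.095 m
Δp = ρg·h_f = 870.0·9.81·9.095 = 77.63 kPa

Δp ≈ 77.6 kPa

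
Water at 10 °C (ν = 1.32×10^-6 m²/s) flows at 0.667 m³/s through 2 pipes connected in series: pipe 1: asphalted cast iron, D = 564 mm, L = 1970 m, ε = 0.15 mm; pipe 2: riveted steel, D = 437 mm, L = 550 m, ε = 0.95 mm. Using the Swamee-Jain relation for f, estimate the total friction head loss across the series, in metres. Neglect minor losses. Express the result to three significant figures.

Pipe 1: V = 2.670 m/s, Re = 1.14×10^6, ε/D = 2.66×10^-4, f = 0.01535, h_1 = f(L/D)V²/2g = 19.48 m
Pipe 2: V = 4.447 m/s, Re = 1.47×10^6, ε/D = 0.00217, f = 0.02412, h_2 = f(L/D)V²/2g = 30.60 m
Series → Q common, losses add: H = Σh = 50.08 m

H ≈ 50.1 m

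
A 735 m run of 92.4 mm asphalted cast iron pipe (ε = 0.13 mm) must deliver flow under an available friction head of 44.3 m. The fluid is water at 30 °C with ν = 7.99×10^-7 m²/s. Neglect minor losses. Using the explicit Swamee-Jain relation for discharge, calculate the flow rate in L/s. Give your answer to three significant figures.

Swamee-Jain (Type II): Q = -0.965·√(gD⁵h_f/L)·ln[ε/(3.7D) + √(3.17ν²L/(gD³h_f))]
√(gD⁵h_f/L) = √(9.81·0.0924⁵·44.3/735) = 0.001996
ε/(3.7D) = 3.80×10^-4; √(3.17ν²L/(gD³h_f)) = 6.59×10^-5
Q = -0.965·0.001996·ln(4.461×10^-4) = 0.01486 m³/s
Check: V = 2.22 m/s, Re = 2.56×10^5, f = 0.02242, h_f = 44.6 m ≈ 44.3 m ✓

Q ≈ 14.9 L/s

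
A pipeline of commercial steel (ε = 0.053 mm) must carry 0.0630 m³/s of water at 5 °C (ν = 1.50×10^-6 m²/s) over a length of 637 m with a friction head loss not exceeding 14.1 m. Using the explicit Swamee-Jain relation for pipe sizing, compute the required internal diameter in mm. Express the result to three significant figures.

Swamee-Jain (Type III): D = 0.66·[ε^1.25·(LQ²/(gh_f))^4.75 + ν·Q^9.4·(L/(gh_f))^5.2]^0.04
LQ²/(gh_f) = 0.01828; L/(gh_f) = 4.605
Term 1 = ε^1.25·(…)^4.75 = 2.51×10^-14; Term 2 = ν·Q^9.4·(…)^5.2 = 2.18×10^-14
D = 0.66·(2.51×10^-14 + 2.18×10^-14)^0.04 = 0.1934 m = 193 mm
Check: V = 2.15 m/s, Re = 2.77×10^5, f = 0.01701, h_f = 13.1 m ≈ 14.1 m ✓

D ≈ 193 mm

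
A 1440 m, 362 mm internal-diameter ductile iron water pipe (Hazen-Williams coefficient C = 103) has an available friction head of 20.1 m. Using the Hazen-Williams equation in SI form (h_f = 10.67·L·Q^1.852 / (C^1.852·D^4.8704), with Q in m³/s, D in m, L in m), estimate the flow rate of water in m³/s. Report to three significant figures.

Rearranging: Q = [h_f·C^1.852·D^4.8704 / (10.67·L)]^(1/1.852)
Q = [20.1·103^1.852·0.362^4.8704 / (10.67·1440)]^0.540 = 0.1974 m³/s

Q ≈ 0.197 m³/s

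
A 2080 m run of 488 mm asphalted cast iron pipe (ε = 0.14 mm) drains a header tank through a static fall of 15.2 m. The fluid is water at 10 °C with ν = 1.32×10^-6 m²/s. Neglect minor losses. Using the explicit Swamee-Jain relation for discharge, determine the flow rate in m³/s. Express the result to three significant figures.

Q ≈ 0.395 m³/s

Swamee-Jain (Type II): Q = -0.965·√(gD⁵h_f/L)·ln[ε/(3.7D) + √(3.17ν²L/(gD³h_f))]
√(gD⁵h_f/L) = √(9.81·0.488⁵·15.2/2080) = 0.04454
ε/(3.7D) = 7.75×10^-5; √(3.17ν²L/(gD³h_f)) = 2.57×10^-5
Q = -0.965·0.04454·ln(1.033×10^-4) = 0.3945 m³/s
Check: V = 2.11 m/s, Re = 7.80×10^5, f = 0.01583, h_f = 15.3 m ≈ 15.2 m ✓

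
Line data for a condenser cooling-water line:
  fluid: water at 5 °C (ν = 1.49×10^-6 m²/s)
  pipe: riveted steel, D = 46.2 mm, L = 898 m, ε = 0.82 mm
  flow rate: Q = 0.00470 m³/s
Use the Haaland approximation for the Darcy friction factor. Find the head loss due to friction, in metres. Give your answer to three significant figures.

h_f ≈ 366 m

V = 4Q/(πD²) = 4·0.00470/(π·0.0462²) = 2.804 m/s
Re = VD/ν = 2.804·0.0462/1.49×10^-6 = 8.69×10^4 → turbulent
ε/D = 0.82/46.2 = 0.0177
Haaland: f = 0.04704
h_f = f(L/D)V²/(2g) = 0.04704·(898/0.0462)·2.804²/(2·9.81) = 366.3 m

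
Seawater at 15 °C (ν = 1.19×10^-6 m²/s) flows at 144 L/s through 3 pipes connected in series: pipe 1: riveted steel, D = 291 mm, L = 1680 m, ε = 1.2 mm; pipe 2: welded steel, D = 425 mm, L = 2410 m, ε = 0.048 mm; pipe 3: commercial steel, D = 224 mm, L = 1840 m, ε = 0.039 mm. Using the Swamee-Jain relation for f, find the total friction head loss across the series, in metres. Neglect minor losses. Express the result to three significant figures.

Pipe 1: V = 2.165 m/s, Re = 5.29×10^5, ε/D = 0.00412, f = 0.02897, h_1 = f(L/D)V²/2g = 39.97 m
Pipe 2: V = 1.015 m/s, Re = 3.63×10^5, ε/D = 1.13×10^-4, f = 0.01518, h_2 = f(L/D)V²/2g = 4.521 m
Pipe 3: V = 3.654 m/s, Re = 6.88×10^5, ε/D = 1.74×10^-4, f = 0.01486, h_3 = f(L/D)V²/2g = 83.05 m
Series → Q common, losses add: H = Σh = 127.5 m

H ≈ 128 m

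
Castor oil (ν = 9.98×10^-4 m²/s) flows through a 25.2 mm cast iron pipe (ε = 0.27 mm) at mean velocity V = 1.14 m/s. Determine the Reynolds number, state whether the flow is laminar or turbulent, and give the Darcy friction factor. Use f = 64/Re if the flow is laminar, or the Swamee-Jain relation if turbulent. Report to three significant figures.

Re = VD/ν = 1.140·0.0252/9.98×10^-4 = 28.8
Re < 2300 → laminar → f = 64/Re = 2.223

Re ≈ 28.8; laminar; f = 64/Re ≈ 2.22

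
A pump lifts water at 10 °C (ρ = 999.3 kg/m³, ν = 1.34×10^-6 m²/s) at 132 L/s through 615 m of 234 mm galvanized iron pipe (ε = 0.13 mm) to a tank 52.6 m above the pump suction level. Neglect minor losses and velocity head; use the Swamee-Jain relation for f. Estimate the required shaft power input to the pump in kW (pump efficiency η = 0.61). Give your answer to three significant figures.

V = 4Q/(πD²) = 3.069 m/s; Re = 5.36×10^5; ε/D = 5.56×10^-4; f = 0.01806
h_f = f(L/D)V²/2g = 22.79 m
Total head H = z + h_f = 52.6 + 22.79 = 75.39 m
P_hyd = ρgQH = 999.3·9.81·0.132·75.39 = 97.56 kW
P_shaft = P_hyd/η = 97.56/0.61 = 159.9 kW

P_shaft ≈ 160 kW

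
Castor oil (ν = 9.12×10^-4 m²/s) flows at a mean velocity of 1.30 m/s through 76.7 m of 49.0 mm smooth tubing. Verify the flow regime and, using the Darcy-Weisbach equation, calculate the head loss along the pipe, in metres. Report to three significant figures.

Re = VD/ν = 1.30·0.04900/9.12×10^-4 = 69.8 → laminar (Re < 2300)
f = 64/Re = 0.9163
h_f = f(L/D)V²/(2g) = 0.9163·(76.7/0.04900)·1.30²/(2·9.81) = 123.5 m

h_f ≈ 124 m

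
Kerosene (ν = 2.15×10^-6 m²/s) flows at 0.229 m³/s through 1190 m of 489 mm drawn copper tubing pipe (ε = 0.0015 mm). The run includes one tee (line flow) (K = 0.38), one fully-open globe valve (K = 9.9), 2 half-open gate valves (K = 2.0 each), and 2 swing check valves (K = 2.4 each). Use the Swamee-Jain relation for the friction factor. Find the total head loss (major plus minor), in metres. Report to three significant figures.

V = 4Q/(πD²) = 1.219 m/s; V²/2g = 0.07578 m
Re = 2.77×10^5, ε/D = 3.07×10^-6 → f = 0.01462 (Swamee-Jain)
Major: h_f = f(L/D)·V²/2g = 0.01462·2434·0.07578 = 2.697 m
Minor: ΣK = 19.1; h_m = ΣK·V²/2g = 1.446 m
Total H_L = 2.697 + 1.446 = 4.142 m

H_L ≈ 4.14 m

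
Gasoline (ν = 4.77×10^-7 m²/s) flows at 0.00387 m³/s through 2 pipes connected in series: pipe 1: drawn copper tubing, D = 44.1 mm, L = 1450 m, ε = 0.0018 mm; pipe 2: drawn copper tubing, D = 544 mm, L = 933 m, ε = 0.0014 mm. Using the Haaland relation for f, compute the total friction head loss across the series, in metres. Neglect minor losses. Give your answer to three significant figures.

Pipe 1: V = 2.534 m/s, Re = 2.34×10^5, ε/D = 4.08×10^-5, f = 0.01533, h_1 = f(L/D)V²/2g = 164.9 m
Pipe 2: V = 0.01665 m/s, Re = 1.90×10^4, ε/D = 2.57×10^-6, f = 0.02609, h_2 = f(L/D)V²/2g = 6.323×10^-4 m
Series → Q common, losses add: H = Σh = 164.9 m

H ≈ 165 m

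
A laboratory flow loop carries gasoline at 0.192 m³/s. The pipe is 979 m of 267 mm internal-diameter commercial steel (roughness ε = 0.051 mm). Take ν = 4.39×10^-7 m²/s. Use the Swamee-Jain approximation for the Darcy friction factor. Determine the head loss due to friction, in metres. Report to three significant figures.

h_f ≈ 31.2 m

V = 4Q/(πD²) = 4·0.192/(π·0.267²) = 3.429 m/s
Re = VD/ν = 3.429·0.267/4.39×10^-7 = 2.09×10^6 → turbulent
ε/D = 0.051/267 = 1.91×10^-4
Swamee-Jain: f = 0.01419
h_f = f(L/D)V²/(2g) = 0.01419·(979/0.267)·3.429²/(2·9.81) = 31.18 m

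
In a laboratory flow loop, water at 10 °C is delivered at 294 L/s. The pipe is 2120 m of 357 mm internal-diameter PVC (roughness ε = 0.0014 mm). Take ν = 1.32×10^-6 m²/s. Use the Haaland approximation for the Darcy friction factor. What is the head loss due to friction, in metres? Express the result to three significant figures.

h_f ≈ 31.6 m

V = 4Q/(πD²) = 4·0.294/(π·0.357²) = 2.937 m/s
Re = VD/ν = 2.937·0.357/1.32×10^-6 = 7.94×10^5 → turbulent
ε/D = 0.0014/357 = 3.92×10^-6
Haaland: f = 0.01210
h_f = f(L/D)V²/(2g) = 0.01210·(2120/0.357)·2.937²/(2·9.81) = 31.60 m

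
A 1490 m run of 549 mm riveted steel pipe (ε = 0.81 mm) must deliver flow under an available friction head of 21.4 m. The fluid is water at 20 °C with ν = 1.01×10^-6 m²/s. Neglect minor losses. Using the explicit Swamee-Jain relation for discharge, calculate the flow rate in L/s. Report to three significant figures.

Q ≈ 631 L/s

Swamee-Jain (Type II): Q = -0.965·√(gD⁵h_f/L)·ln[ε/(3.7D) + √(3.17ν²L/(gD³h_f))]
√(gD⁵h_f/L) = √(9.81·0.549⁵·21.4/1490) = 0.08383
ε/(3.7D) = 3.99×10^-4; √(3.17ν²L/(gD³h_f)) = 1.18×10^-5
Q = -0.965·0.08383·ln(4.105×10^-4) = 0.6308 m³/s
Check: V = 2.66 m/s, Re = 1.45×10^6, f = 0.02186, h_f = 21.5 m ≈ 21.4 m ✓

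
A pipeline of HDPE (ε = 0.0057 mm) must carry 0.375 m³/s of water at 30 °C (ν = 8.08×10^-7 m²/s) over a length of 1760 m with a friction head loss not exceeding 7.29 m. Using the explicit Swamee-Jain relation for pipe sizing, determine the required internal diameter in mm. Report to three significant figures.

Swamee-Jain (Type III): D = 0.66·[ε^1.25·(LQ²/(gh_f))^4.75 + ν·Q^9.4·(L/(gh_f))^5.2]^0.04
LQ²/(gh_f) = 3.461; L/(gh_f) = 24.61
Term 1 = ε^1.25·(…)^4.75 = 1.01×10^-4; Term 2 = ν·Q^9.4·(…)^5.2 = 0.00137
D = 0.66·(1.01×10^-4 + 0.00137)^0.04 = 0.5085 m = 508 mm
Check: V = 1.85 m/s, Re = 1.16×10^6, f = 0.01162, h_f = 6.99 m ≈ 7.29 m ✓

D ≈ 508 mm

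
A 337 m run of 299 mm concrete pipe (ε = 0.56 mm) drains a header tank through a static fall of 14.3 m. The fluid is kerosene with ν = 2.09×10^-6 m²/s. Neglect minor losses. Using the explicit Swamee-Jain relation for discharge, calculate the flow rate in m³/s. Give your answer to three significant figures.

Swamee-Jain (Type II): Q = -0.965·√(gD⁵h_f/L)·ln[ε/(3.7D) + √(3.17ν²L/(gD³h_f))]
√(gD⁵h_f/L) = √(9.81·0.299⁵·14.3/337) = 0.03154
ε/(3.7D) = 5.06×10^-4; √(3.17ν²L/(gD³h_f)) = 3.53×10^-5
Q = -0.965·0.03154·ln(5.415×10^-4) = 0.2289 m³/s
Check: V = 3.26 m/s, Re = 4.66×10^5, f = 0.02355, h_f = 14.4 m ≈ 14.3 m ✓

Q ≈ 0.229 m³/s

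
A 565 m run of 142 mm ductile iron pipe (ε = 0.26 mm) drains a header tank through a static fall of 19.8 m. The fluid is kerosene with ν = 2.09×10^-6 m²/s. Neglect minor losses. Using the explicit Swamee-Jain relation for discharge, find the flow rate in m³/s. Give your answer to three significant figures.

Swamee-Jain (Type II): Q = -0.965·√(gD⁵h_f/L)·ln[ε/(3.7D) + √(3.17ν²L/(gD³h_f))]
√(gD⁵h_f/L) = √(9.81·0.142⁵·19.8/565) = 0.004455
ε/(3.7D) = 4.95×10^-4; √(3.17ν²L/(gD³h_f)) = 1.19×10^-4
Q = -0.965·0.004455·ln(6.135×10^-4) = 0.03180 m³/s
Check: V = 2.01 m/s, Re = 1.36×10^5, f = 0.02443, h_f = 20.0 m ≈ 19.8 m ✓

Q ≈ 0.0318 m³/s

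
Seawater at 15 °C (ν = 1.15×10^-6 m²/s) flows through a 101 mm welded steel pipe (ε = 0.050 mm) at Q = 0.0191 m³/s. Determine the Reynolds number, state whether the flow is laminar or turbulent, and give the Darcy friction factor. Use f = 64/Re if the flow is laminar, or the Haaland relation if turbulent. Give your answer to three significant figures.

Re ≈ 2.09×10^5; turbulent; f ≈ 0.0185

V = 4Q/(πD²) = 2.384 m/s
Re = VD/ν = 2.384·0.101/1.15×10^-6 = 2.09×10^5
Re > 4000 → turbulent; ε/D = 4.95×10^-4
Haaland: f = 0.01854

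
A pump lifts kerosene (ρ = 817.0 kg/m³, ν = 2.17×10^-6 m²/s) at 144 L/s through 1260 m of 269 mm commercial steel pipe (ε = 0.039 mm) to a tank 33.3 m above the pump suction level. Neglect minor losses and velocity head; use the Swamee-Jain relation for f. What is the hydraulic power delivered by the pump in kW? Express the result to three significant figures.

P_hyd ≈ 66.3 kW

V = 4Q/(πD²) = 2.534 m/s; Re = 3.14×10^5; ε/D = 1.45×10^-4; f = 0.01576
h_f = f(L/D)V²/2g = 24.15 m
Total head H = z + h_f = 33.3 + 24.15 = 57.45 m
P_hyd = ρgQH = 817.0·9.81·0.144·57.45 = 66.31 kW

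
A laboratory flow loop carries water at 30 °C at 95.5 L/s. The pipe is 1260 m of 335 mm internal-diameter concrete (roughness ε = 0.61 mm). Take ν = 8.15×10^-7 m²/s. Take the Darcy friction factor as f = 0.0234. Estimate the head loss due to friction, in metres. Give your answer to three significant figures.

V = 4Q/(πD²) = 4·0.0955/(π·0.335²) = 1.083 m/s
h_f = f(L/D)V²/(2g) = 0.02340·(1260/0.335)·1.083²/(2·9.81) = 5.266 m

h_f ≈ 5.27 m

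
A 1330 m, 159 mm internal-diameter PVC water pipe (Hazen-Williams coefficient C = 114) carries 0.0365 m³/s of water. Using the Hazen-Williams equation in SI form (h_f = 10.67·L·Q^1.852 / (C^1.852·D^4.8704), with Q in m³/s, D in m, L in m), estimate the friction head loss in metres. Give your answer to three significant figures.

h_f = 10.67·1330·0.0365^1.852 / (114^1.852·0.159^4.8704) = 37.11 m

h_f ≈ 37.1 m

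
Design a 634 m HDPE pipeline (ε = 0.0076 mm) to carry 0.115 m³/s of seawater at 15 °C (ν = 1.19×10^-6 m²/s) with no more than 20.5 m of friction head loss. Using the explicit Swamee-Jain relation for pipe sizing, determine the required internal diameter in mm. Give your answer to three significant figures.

D ≈ 217 mm

Swamee-Jain (Type III): D = 0.66·[ε^1.25·(LQ²/(gh_f))^4.75 + ν·Q^9.4·(L/(gh_f))^5.2]^0.04
LQ²/(gh_f) = 0.04169; L/(gh_f) = 3.153
Term 1 = ε^1.25·(…)^4.75 = 1.11×10^-13; Term 2 = ν·Q^9.4·(…)^5.2 = 6.91×10^-13
D = 0.66·(1.11×10^-13 + 6.91×10^-13)^0.04 = 0.2166 m = 217 mm
Check: V = 3.12 m/s, Re = 5.68×10^5, f = 0.01338, h_f = 19.4 m ≈ 20.5 m ✓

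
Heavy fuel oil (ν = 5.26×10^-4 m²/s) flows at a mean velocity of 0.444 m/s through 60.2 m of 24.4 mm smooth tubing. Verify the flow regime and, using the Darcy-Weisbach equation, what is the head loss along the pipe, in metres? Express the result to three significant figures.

h_f ≈ 77.0 m

Re = VD/ν = 0.444·0.02440/5.26×10^-4 = 20.6 → laminar (Re < 2300)
f = 64/Re = 3.107
h_f = f(L/D)V²/(2g) = 3.107·(60.2/0.02440)·0.444²/(2·9.81) = 77.03 m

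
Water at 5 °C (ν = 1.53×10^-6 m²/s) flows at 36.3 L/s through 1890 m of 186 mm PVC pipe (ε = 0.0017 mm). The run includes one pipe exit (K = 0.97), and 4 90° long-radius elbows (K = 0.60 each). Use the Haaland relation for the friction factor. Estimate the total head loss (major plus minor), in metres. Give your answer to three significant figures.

V = 4Q/(πD²) = 1.336 m/s; V²/2g = 0.09097 m
Re = 1.62×10^5, ε/D = 9.14×10^-6 → f = 0.01619 (Haaland)
Major: h_f = f(L/D)·V²/2g = 0.01619·10161·0.09097 = 14.97 m
Minor: ΣK = 3.37; h_m = ΣK·V²/2g = 0.3066 m
Total H_L = 14.97 + 0.3066 = 15.28 m

H_L ≈ 15.3 m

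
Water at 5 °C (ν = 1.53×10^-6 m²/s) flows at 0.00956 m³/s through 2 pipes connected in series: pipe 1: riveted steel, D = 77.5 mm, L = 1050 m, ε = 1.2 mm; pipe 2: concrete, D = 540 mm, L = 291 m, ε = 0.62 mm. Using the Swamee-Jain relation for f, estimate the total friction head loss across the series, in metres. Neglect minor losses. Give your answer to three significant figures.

Pipe 1: V = 2.027 m/s, Re = 1.03×10^5, ε/D = 0.0155, f = 0.04488, h_1 = f(L/D)V²/2g = 127.3 m
Pipe 2: V = 0.04174 m/s, Re = 1.47×10^4, ε/D = 0.00115, f = 0.03021, h_2 = f(L/D)V²/2g = 0.001446 m
Series → Q common, losses add: H = Σh = 127.3 m

H ≈ 127 m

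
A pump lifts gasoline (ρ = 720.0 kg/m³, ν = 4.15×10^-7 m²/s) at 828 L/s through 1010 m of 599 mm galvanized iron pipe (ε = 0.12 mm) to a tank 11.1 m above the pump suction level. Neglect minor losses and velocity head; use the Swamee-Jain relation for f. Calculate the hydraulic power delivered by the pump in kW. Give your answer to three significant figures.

P_hyd ≈ 126 kW

V = 4Q/(πD²) = 2.938 m/s; Re = 4.24×10^6; ε/D = 2.00×10^-4; f = 0.01404
h_f = f(L/D)V²/2g = 10.42 m
Total head H = z + h_f = 11.1 + 10.42 = 21.52 m
P_hyd = ρgQH = 720.0·9.81·0.828·21.52 = 125.9 kW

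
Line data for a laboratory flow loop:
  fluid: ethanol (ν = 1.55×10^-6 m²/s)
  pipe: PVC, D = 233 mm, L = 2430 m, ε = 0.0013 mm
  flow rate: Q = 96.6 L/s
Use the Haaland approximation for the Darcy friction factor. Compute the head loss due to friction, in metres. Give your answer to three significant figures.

h_f ≈ 38.3 m

V = 4Q/(πD²) = 4·0.0966/(π·0.233²) = 2.266 m/s
Re = VD/ν = 2.266·0.233/1.55×10^-6 = 3.41×10^5 → turbulent
ε/D = 0.0013/233 = 5.58×10^-6
Haaland: f = 0.01406
h_f = f(L/D)V²/(2g) = 0.01406·(2430/0.233)·2.266²/(2·9.81) = 38.35 m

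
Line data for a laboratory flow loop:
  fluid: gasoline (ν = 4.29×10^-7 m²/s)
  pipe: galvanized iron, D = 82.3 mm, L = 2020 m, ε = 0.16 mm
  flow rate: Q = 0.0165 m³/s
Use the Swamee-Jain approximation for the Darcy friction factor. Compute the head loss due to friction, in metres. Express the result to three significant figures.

V = 4Q/(πD²) = 4·0.0165/(π·0.0823²) = 3.102 m/s
Re = VD/ν = 3.102·0.0823/4.29×10^-7 = 5.95×10^5 → turbulent
ε/D = 0.16/82.3 = 0.00194
Swamee-Jain: f = 0.02366
h_f = f(L/D)V²/(2g) = 0.02366·(2020/0.0823)·3.102²/(2·9.81) = 284.8 m

h_f ≈ 285 m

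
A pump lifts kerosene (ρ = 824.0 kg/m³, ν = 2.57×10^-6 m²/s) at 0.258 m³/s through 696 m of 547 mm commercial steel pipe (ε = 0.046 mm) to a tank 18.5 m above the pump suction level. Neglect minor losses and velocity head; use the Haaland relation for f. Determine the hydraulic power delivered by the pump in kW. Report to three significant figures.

P_hyd ≈ 41.1 kW

V = 4Q/(πD²) = 1.098 m/s; Re = 2.34×10^5; ε/D = 8.41×10^-5; f = 0.01568
h_f = f(L/D)V²/2g = 1.225 m
Total head H = z + h_f = 18.5 + 1.225 = 19.73 m
P_hyd = ρgQH = 824.0·9.81·0.258·19.73 = 41.14 kW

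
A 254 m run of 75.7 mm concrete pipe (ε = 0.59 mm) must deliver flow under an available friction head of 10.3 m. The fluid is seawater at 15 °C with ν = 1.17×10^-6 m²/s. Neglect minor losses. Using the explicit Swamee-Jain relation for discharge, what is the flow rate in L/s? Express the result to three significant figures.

Swamee-Jain (Type II): Q = -0.965·√(gD⁵h_f/L)·ln[ε/(3.7D) + √(3.17ν²L/(gD³h_f))]
√(gD⁵h_f/L) = √(9.81·0.0757⁵·10.3/254) = 9.944×10^-4
ε/(3.7D) = 0.00211; √(3.17ν²L/(gD³h_f)) = 1.59×10^-4
Q = -0.965·9.944×10^-4·ln(0.002265) = 0.005844 m³/s
Check: V = 1.30 m/s, Re = 8.40×10^4, f = 0.03601, h_f = 10.4 m ≈ 10.3 m ✓

Q ≈ 5.84 L/s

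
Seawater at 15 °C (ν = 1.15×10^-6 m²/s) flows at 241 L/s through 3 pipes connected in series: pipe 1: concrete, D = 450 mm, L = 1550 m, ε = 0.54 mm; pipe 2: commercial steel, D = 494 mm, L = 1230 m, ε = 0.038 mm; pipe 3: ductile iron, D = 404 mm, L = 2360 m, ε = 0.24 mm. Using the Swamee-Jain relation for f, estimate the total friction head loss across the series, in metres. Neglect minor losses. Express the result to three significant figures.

H ≈ 30.4 m

Pipe 1: V = 1.515 m/s, Re = 5.93×10^5, ε/D = 0.00120, f = 0.02109, h_1 = f(L/D)V²/2g = 8.503 m
Pipe 2: V = 1.257 m/s, Re = 5.40×10^5, ε/D = 7.69×10^-5, f = 0.01405, h_2 = f(L/D)V²/2g = 2.820 m
Pipe 3: V = 1.880 m/s, Re = 6.60×10^5, ε/D = 5.94×10^-4, f = 0.01814, h_3 = f(L/D)V²/2g = 19.09 m
Series → Q common, losses add: H = Σh = 30.41 m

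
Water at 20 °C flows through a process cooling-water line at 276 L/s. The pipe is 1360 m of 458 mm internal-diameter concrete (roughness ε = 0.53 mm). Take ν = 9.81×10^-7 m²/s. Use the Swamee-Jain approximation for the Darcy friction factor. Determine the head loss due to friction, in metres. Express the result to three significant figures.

V = 4Q/(πD²) = 4·0.276/(π·0.458²) = 1.675 m/s
Re = VD/ν = 1.675·0.458/9.81×10^-7 = 7.82×10^5 → turbulent
ε/D = 0.53/458 = 0.00116
Swamee-Jain: f = 0.02080
h_f = f(L/D)V²/(2g) = 0.02080·(1360/0.458)·1.675²/(2·9.81) = 8.835 m

h_f ≈ 8.83 m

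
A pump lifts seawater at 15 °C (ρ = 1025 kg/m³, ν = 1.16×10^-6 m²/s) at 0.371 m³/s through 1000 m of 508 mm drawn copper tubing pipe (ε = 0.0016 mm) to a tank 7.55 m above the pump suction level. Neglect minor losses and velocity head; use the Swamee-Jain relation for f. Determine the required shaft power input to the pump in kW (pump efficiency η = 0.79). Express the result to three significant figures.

V = 4Q/(πD²) = 1.830 m/s; Re = 8.02×10^5; ε/D = 3.15×10^-6; f = 0.01212
h_f = f(L/D)V²/2g = 4.074 m
Total head H = z + h_f = 7.55 + 4.074 = 11.62 m
P_hyd = ρgQH = 1025·9.81·0.371·11.62 = 43.37 kW
P_shaft = P_hyd/η = 43.37/0.79 = 54.89 kW

P_shaft ≈ 54.9 kW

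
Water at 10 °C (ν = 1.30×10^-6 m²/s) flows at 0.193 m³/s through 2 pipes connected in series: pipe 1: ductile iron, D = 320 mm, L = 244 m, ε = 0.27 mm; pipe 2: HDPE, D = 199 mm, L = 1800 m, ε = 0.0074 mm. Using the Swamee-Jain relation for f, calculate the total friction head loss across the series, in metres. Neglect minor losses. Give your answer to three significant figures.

Pipe 1: V = 2.400 m/s, Re = 5.91×10^5, ε/D = 8.44×10^-4, f = 0.01954, h_1 = f(L/D)V²/2g = 4.373 m
Pipe 2: V = 6.205 m/s, Re = 9.50×10^5, ε/D = 3.72×10^-5, f = 0.01252, h_2 = f(L/D)V²/2g = 222.2 m
Series → Q common, losses add: H = Σh = 226.6 m

H ≈ 227 m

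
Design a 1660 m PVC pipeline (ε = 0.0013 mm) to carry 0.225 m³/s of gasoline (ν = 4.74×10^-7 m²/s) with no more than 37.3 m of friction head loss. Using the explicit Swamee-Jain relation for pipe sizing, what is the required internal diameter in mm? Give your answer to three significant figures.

D ≈ 289 mm

Swamee-Jain (Type III): D = 0.66·[ε^1.25·(LQ²/(gh_f))^4.75 + ν·Q^9.4·(L/(gh_f))^5.2]^0.04
LQ²/(gh_f) = 0.2297; L/(gh_f) = 4.537
Term 1 = ε^1.25·(…)^4.75 = 4.05×10^-11; Term 2 = ν·Q^9.4·(…)^5.2 = 1.00×10^-9
D = 0.66·(4.05×10^-11 + 1.00×10^-9)^0.04 = 0.2886 m = 289 mm
Check: V = 3.44 m/s, Re = 2.09×10^6, f = 0.01047, h_f = 36.3 m ≈ 37.3 m ✓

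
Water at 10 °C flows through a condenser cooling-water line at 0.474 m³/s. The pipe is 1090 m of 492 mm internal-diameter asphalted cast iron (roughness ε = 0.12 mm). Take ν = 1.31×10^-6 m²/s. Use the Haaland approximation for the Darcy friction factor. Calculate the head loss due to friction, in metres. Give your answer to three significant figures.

h_f ≈ 10.6 m

V = 4Q/(πD²) = 4·0.474/(π·0.492²) = 2.493 m/s
Re = VD/ν = 2.493·0.492/1.31×10^-6 = 9.36×10^5 → turbulent
ε/D = 0.12/492 = 2.44×10^-4
Haaland: f = 0.01511
h_f = f(L/D)V²/(2g) = 0.01511·(1090/0.492)·2.493²/(2·9.81) = 10.61 m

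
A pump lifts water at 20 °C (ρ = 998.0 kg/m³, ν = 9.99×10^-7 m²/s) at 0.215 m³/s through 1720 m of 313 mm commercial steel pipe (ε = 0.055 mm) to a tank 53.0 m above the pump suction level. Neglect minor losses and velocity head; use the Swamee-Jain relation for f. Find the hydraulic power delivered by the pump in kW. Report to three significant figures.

V = 4Q/(πD²) = 2.794 m/s; Re = 8.75×10^5; ε/D = 1.76×10^-4; f = 0.01462
h_f = f(L/D)V²/2g = 31.97 m
Total head H = z + h_f = 53.0 + 31.97 = 84.97 m
P_hyd = ρgQH = 998.0·9.81·0.215·84.97 = 178.9 kW

P_hyd ≈ 179 kW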